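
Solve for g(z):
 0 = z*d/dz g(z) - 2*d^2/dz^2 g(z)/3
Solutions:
 g(z) = C1 + C2*erfi(sqrt(3)*z/2)


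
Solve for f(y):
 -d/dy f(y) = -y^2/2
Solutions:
 f(y) = C1 + y^3/6


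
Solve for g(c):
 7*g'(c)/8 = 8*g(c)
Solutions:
 g(c) = C1*exp(64*c/7)


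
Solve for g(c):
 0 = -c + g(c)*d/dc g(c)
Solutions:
 g(c) = -sqrt(C1 + c^2)
 g(c) = sqrt(C1 + c^2)


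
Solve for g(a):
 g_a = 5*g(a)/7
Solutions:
 g(a) = C1*exp(5*a/7)


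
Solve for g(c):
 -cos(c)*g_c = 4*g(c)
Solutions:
 g(c) = C1*(sin(c)^2 - 2*sin(c) + 1)/(sin(c)^2 + 2*sin(c) + 1)


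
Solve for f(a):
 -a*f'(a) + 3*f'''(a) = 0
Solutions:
 f(a) = C1 + Integral(C2*airyai(3^(2/3)*a/3) + C3*airybi(3^(2/3)*a/3), a)


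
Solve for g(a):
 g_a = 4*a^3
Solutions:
 g(a) = C1 + a^4


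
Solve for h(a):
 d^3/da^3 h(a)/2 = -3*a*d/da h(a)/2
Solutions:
 h(a) = C1 + Integral(C2*airyai(-3^(1/3)*a) + C3*airybi(-3^(1/3)*a), a)


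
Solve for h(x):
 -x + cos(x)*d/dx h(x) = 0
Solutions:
 h(x) = C1 + Integral(x/cos(x), x)


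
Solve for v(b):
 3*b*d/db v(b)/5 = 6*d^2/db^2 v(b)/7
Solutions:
 v(b) = C1 + C2*erfi(sqrt(35)*b/10)


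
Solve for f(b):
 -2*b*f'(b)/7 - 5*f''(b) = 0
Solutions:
 f(b) = C1 + C2*erf(sqrt(35)*b/35)


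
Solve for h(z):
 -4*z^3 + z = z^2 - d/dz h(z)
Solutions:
 h(z) = C1 + z^4 + z^3/3 - z^2/2


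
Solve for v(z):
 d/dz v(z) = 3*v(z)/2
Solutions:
 v(z) = C1*exp(3*z/2)


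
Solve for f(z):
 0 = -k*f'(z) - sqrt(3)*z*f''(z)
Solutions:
 f(z) = C1 + z^(-sqrt(3)*re(k)/3 + 1)*(C2*sin(sqrt(3)*log(z)*Abs(im(k))/3) + C3*cos(sqrt(3)*log(z)*im(k)/3))


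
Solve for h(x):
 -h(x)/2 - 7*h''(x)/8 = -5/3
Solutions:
 h(x) = C1*sin(2*sqrt(7)*x/7) + C2*cos(2*sqrt(7)*x/7) + 10/3


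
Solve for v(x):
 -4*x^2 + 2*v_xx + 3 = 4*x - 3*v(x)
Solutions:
 v(x) = C1*sin(sqrt(6)*x/2) + C2*cos(sqrt(6)*x/2) + 4*x^2/3 + 4*x/3 - 25/9


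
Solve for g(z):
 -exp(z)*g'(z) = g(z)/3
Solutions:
 g(z) = C1*exp(exp(-z)/3)


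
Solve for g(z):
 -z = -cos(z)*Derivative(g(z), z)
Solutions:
 g(z) = C1 + Integral(z/cos(z), z)


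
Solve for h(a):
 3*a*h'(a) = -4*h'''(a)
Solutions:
 h(a) = C1 + Integral(C2*airyai(-6^(1/3)*a/2) + C3*airybi(-6^(1/3)*a/2), a)


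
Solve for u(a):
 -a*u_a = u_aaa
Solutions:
 u(a) = C1 + Integral(C2*airyai(-a) + C3*airybi(-a), a)


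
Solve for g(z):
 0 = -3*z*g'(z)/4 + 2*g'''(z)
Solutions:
 g(z) = C1 + Integral(C2*airyai(3^(1/3)*z/2) + C3*airybi(3^(1/3)*z/2), z)


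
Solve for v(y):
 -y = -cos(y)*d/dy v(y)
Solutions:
 v(y) = C1 + Integral(y/cos(y), y)


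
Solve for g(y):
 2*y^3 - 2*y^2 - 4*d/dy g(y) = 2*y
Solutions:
 g(y) = C1 + y^4/8 - y^3/6 - y^2/4


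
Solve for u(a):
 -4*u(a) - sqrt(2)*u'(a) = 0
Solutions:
 u(a) = C1*exp(-2*sqrt(2)*a)


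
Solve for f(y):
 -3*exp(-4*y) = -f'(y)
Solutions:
 f(y) = C1 - 3*exp(-4*y)/4


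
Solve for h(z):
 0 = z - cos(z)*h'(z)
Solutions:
 h(z) = C1 + Integral(z/cos(z), z)


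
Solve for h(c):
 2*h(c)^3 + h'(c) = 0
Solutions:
 h(c) = -sqrt(2)*sqrt(-1/(C1 - 2*c))/2
 h(c) = sqrt(2)*sqrt(-1/(C1 - 2*c))/2


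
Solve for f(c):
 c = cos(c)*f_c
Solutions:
 f(c) = C1 + Integral(c/cos(c), c)


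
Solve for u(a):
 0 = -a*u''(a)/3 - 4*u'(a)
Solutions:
 u(a) = C1 + C2/a^11


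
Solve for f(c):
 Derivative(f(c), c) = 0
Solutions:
 f(c) = C1


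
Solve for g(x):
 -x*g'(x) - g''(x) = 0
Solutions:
 g(x) = C1 + C2*erf(sqrt(2)*x/2)


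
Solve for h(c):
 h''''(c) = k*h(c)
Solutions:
 h(c) = C1*exp(-c*k^(1/4)) + C2*exp(c*k^(1/4)) + C3*exp(-I*c*k^(1/4)) + C4*exp(I*c*k^(1/4))


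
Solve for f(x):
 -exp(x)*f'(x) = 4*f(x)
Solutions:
 f(x) = C1*exp(4*exp(-x))


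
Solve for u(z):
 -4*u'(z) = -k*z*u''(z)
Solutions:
 u(z) = C1 + z^(((re(k) + 4)*re(k) + im(k)^2)/(re(k)^2 + im(k)^2))*(C2*sin(4*log(z)*Abs(im(k))/(re(k)^2 + im(k)^2)) + C3*cos(4*log(z)*im(k)/(re(k)^2 + im(k)^2)))


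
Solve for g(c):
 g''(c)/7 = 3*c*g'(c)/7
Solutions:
 g(c) = C1 + C2*erfi(sqrt(6)*c/2)


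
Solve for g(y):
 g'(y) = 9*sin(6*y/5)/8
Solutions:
 g(y) = C1 - 15*cos(6*y/5)/16


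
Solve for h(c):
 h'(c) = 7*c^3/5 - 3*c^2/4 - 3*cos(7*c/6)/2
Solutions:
 h(c) = C1 + 7*c^4/20 - c^3/4 - 9*sin(7*c/6)/7


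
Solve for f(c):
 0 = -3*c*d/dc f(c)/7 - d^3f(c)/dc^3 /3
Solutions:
 f(c) = C1 + Integral(C2*airyai(-21^(2/3)*c/7) + C3*airybi(-21^(2/3)*c/7), c)


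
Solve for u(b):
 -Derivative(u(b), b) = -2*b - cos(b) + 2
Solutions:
 u(b) = C1 + b^2 - 2*b + sin(b)


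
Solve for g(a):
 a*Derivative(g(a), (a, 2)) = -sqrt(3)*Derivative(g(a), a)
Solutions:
 g(a) = C1 + C2*a^(1 - sqrt(3))


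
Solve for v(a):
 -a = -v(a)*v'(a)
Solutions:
 v(a) = -sqrt(C1 + a^2)
 v(a) = sqrt(C1 + a^2)


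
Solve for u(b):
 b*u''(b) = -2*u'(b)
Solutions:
 u(b) = C1 + C2/b


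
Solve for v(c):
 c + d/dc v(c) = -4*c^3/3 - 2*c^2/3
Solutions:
 v(c) = C1 - c^4/3 - 2*c^3/9 - c^2/2


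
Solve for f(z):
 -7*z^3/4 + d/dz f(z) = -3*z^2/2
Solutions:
 f(z) = C1 + 7*z^4/16 - z^3/2


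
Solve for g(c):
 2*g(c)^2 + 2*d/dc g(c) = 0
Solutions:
 g(c) = 1/(C1 + c)


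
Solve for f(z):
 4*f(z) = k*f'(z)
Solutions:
 f(z) = C1*exp(4*z/k)


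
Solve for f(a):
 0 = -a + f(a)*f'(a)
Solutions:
 f(a) = -sqrt(C1 + a^2)
 f(a) = sqrt(C1 + a^2)


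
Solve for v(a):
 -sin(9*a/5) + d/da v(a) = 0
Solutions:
 v(a) = C1 - 5*cos(9*a/5)/9


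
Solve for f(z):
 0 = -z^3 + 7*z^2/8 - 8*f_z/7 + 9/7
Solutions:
 f(z) = C1 - 7*z^4/32 + 49*z^3/192 + 9*z/8


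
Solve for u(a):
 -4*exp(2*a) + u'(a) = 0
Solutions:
 u(a) = C1 + 2*exp(2*a)


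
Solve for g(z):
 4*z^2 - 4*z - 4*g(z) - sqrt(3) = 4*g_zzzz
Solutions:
 g(z) = z^2 - z + (C1*sin(sqrt(2)*z/2) + C2*cos(sqrt(2)*z/2))*exp(-sqrt(2)*z/2) + (C3*sin(sqrt(2)*z/2) + C4*cos(sqrt(2)*z/2))*exp(sqrt(2)*z/2) - sqrt(3)/4


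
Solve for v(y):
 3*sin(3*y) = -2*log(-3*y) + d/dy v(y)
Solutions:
 v(y) = C1 + 2*y*log(-y) - 2*y + 2*y*log(3) - cos(3*y)


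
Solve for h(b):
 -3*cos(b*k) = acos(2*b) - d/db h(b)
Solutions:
 h(b) = C1 + b*acos(2*b) - sqrt(1 - 4*b^2)/2 + 3*Piecewise((sin(b*k)/k, Ne(k, 0)), (b, True))


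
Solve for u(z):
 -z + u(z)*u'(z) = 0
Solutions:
 u(z) = -sqrt(C1 + z^2)
 u(z) = sqrt(C1 + z^2)


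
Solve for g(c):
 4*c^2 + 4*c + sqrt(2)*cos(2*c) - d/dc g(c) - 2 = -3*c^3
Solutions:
 g(c) = C1 + 3*c^4/4 + 4*c^3/3 + 2*c^2 - 2*c + sqrt(2)*sin(2*c)/2


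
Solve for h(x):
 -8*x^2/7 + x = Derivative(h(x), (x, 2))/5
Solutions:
 h(x) = C1 + C2*x - 10*x^4/21 + 5*x^3/6


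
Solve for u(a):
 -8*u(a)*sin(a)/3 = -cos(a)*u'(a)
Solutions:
 u(a) = C1/cos(a)^(8/3)


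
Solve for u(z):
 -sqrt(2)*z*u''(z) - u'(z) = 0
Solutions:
 u(z) = C1 + C2*z^(1 - sqrt(2)/2)


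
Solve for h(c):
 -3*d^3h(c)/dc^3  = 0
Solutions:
 h(c) = C1 + C2*c + C3*c^2


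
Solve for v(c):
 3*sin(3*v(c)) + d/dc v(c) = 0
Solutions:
 v(c) = -acos((-C1 - exp(18*c))/(C1 - exp(18*c)))/3 + 2*pi/3
 v(c) = acos((-C1 - exp(18*c))/(C1 - exp(18*c)))/3


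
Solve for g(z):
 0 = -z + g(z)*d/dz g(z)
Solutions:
 g(z) = -sqrt(C1 + z^2)
 g(z) = sqrt(C1 + z^2)


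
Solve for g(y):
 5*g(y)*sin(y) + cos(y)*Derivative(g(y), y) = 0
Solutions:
 g(y) = C1*cos(y)^5


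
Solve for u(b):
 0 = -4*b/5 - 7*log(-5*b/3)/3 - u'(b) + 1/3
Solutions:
 u(b) = C1 - 2*b^2/5 - 7*b*log(-b)/3 + b*(-7*log(5) + 7*log(3) + 8)/3


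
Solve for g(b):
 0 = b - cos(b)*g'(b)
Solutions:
 g(b) = C1 + Integral(b/cos(b), b)


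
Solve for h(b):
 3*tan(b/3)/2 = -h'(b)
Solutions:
 h(b) = C1 + 9*log(cos(b/3))/2


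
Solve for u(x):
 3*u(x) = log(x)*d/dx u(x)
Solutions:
 u(x) = C1*exp(3*li(x))


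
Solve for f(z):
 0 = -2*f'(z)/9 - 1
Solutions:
 f(z) = C1 - 9*z/2


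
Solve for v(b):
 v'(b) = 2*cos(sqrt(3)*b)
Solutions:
 v(b) = C1 + 2*sqrt(3)*sin(sqrt(3)*b)/3


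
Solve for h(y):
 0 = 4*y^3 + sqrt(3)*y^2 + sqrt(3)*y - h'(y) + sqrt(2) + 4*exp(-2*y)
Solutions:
 h(y) = C1 + y^4 + sqrt(3)*y^3/3 + sqrt(3)*y^2/2 + sqrt(2)*y - 2*exp(-2*y)


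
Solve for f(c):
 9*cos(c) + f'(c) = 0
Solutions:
 f(c) = C1 - 9*sin(c)


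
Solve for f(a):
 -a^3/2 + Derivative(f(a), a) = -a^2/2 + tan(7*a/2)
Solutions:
 f(a) = C1 + a^4/8 - a^3/6 - 2*log(cos(7*a/2))/7


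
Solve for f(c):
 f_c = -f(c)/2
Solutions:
 f(c) = C1*exp(-c/2)


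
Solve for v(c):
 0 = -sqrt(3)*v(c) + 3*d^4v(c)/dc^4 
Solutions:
 v(c) = C1*exp(-3^(7/8)*c/3) + C2*exp(3^(7/8)*c/3) + C3*sin(3^(7/8)*c/3) + C4*cos(3^(7/8)*c/3)


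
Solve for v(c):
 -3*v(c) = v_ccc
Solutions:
 v(c) = C3*exp(-3^(1/3)*c) + (C1*sin(3^(5/6)*c/2) + C2*cos(3^(5/6)*c/2))*exp(3^(1/3)*c/2)


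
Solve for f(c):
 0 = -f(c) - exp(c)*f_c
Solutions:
 f(c) = C1*exp(exp(-c))


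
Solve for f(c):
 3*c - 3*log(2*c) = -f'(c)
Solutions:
 f(c) = C1 - 3*c^2/2 + 3*c*log(c) - 3*c + c*log(8)


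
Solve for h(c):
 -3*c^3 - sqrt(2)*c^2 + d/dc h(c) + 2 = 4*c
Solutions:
 h(c) = C1 + 3*c^4/4 + sqrt(2)*c^3/3 + 2*c^2 - 2*c


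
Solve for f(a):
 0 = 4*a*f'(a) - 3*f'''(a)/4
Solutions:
 f(a) = C1 + Integral(C2*airyai(2*2^(1/3)*3^(2/3)*a/3) + C3*airybi(2*2^(1/3)*3^(2/3)*a/3), a)


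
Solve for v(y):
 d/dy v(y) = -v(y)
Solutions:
 v(y) = C1*exp(-y)


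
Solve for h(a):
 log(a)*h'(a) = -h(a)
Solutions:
 h(a) = C1*exp(-li(a))


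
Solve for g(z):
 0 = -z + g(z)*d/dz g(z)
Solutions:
 g(z) = -sqrt(C1 + z^2)
 g(z) = sqrt(C1 + z^2)


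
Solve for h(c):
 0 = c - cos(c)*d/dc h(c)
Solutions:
 h(c) = C1 + Integral(c/cos(c), c)


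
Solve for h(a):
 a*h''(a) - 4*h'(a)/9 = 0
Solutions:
 h(a) = C1 + C2*a^(13/9)


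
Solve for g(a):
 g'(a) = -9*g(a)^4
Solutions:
 g(a) = (-3^(2/3) - 3*3^(1/6)*I)*(1/(C1 + 9*a))^(1/3)/6
 g(a) = (-3^(2/3) + 3*3^(1/6)*I)*(1/(C1 + 9*a))^(1/3)/6
 g(a) = (1/(C1 + 27*a))^(1/3)


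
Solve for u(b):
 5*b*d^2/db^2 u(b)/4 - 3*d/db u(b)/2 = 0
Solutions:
 u(b) = C1 + C2*b^(11/5)


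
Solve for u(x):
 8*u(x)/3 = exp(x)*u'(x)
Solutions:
 u(x) = C1*exp(-8*exp(-x)/3)


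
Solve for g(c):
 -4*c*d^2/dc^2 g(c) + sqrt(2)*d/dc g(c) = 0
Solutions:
 g(c) = C1 + C2*c^(sqrt(2)/4 + 1)


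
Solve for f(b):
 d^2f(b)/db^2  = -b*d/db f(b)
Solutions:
 f(b) = C1 + C2*erf(sqrt(2)*b/2)


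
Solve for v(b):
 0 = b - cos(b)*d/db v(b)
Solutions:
 v(b) = C1 + Integral(b/cos(b), b)


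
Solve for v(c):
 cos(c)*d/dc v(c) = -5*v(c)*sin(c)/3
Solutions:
 v(c) = C1*cos(c)^(5/3)


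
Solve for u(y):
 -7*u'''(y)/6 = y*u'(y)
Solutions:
 u(y) = C1 + Integral(C2*airyai(-6^(1/3)*7^(2/3)*y/7) + C3*airybi(-6^(1/3)*7^(2/3)*y/7), y)


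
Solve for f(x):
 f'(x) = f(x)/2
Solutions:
 f(x) = C1*exp(x/2)


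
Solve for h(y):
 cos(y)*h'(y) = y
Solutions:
 h(y) = C1 + Integral(y/cos(y), y)


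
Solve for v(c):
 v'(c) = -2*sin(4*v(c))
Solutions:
 v(c) = -acos((-C1 - exp(16*c))/(C1 - exp(16*c)))/4 + pi/2
 v(c) = acos((-C1 - exp(16*c))/(C1 - exp(16*c)))/4


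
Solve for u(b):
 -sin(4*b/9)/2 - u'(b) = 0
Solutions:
 u(b) = C1 + 9*cos(4*b/9)/8


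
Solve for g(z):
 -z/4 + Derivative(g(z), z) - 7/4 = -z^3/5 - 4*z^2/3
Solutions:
 g(z) = C1 - z^4/20 - 4*z^3/9 + z^2/8 + 7*z/4


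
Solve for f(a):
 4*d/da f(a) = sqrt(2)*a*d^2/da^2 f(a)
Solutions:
 f(a) = C1 + C2*a^(1 + 2*sqrt(2))


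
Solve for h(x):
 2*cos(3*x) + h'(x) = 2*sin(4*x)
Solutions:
 h(x) = C1 - 2*sin(3*x)/3 - cos(4*x)/2


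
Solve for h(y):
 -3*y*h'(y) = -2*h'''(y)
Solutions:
 h(y) = C1 + Integral(C2*airyai(2^(2/3)*3^(1/3)*y/2) + C3*airybi(2^(2/3)*3^(1/3)*y/2), y)


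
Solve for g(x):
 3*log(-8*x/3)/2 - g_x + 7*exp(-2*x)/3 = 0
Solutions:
 g(x) = C1 + 3*x*log(-x)/2 + 3*x*(-log(3) - 1 + 3*log(2))/2 - 7*exp(-2*x)/6


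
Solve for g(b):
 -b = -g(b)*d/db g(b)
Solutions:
 g(b) = -sqrt(C1 + b^2)
 g(b) = sqrt(C1 + b^2)


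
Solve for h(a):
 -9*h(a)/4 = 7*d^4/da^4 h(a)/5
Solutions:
 h(a) = (C1*sin(sqrt(3)*5^(1/4)*7^(3/4)*a/14) + C2*cos(sqrt(3)*5^(1/4)*7^(3/4)*a/14))*exp(-sqrt(3)*5^(1/4)*7^(3/4)*a/14) + (C3*sin(sqrt(3)*5^(1/4)*7^(3/4)*a/14) + C4*cos(sqrt(3)*5^(1/4)*7^(3/4)*a/14))*exp(sqrt(3)*5^(1/4)*7^(3/4)*a/14)


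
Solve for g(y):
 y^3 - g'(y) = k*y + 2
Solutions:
 g(y) = C1 - k*y^2/2 + y^4/4 - 2*y


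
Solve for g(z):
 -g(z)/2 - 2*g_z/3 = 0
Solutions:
 g(z) = C1*exp(-3*z/4)


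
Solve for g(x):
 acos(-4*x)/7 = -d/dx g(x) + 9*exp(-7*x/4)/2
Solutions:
 g(x) = C1 - x*acos(-4*x)/7 - sqrt(1 - 16*x^2)/28 - 18*exp(-7*x/4)/7


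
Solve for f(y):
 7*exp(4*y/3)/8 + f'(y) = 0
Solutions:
 f(y) = C1 - 21*exp(4*y/3)/32


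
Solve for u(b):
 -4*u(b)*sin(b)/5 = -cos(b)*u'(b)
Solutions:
 u(b) = C1/cos(b)^(4/5)


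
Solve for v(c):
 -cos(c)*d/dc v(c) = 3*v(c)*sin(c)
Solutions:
 v(c) = C1*cos(c)^3


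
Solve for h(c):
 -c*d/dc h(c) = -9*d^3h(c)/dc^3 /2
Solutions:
 h(c) = C1 + Integral(C2*airyai(6^(1/3)*c/3) + C3*airybi(6^(1/3)*c/3), c)


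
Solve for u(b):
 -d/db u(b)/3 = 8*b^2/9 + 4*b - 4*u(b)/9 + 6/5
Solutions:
 u(b) = C1*exp(4*b/3) + 2*b^2 + 12*b + 117/10


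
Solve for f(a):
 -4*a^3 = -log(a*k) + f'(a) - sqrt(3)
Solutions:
 f(a) = C1 - a^4 + a*log(a*k) + a*(-1 + sqrt(3))


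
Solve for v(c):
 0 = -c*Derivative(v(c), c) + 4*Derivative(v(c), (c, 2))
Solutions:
 v(c) = C1 + C2*erfi(sqrt(2)*c/4)


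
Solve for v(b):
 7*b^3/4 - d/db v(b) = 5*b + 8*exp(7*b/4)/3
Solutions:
 v(b) = C1 + 7*b^4/16 - 5*b^2/2 - 32*exp(7*b/4)/21


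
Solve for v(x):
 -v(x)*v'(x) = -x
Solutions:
 v(x) = -sqrt(C1 + x^2)
 v(x) = sqrt(C1 + x^2)


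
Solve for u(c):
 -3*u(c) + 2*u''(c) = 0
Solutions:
 u(c) = C1*exp(-sqrt(6)*c/2) + C2*exp(sqrt(6)*c/2)


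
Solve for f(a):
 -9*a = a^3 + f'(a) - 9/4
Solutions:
 f(a) = C1 - a^4/4 - 9*a^2/2 + 9*a/4


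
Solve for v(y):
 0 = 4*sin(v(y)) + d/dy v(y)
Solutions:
 v(y) = -acos((-C1 - exp(8*y))/(C1 - exp(8*y))) + 2*pi
 v(y) = acos((-C1 - exp(8*y))/(C1 - exp(8*y)))


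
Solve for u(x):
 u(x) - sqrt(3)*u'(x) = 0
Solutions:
 u(x) = C1*exp(sqrt(3)*x/3)


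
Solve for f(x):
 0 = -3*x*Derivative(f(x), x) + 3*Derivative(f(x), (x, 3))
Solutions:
 f(x) = C1 + Integral(C2*airyai(x) + C3*airybi(x), x)


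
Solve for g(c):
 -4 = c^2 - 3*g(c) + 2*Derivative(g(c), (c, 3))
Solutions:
 g(c) = C3*exp(2^(2/3)*3^(1/3)*c/2) + c^2/3 + (C1*sin(2^(2/3)*3^(5/6)*c/4) + C2*cos(2^(2/3)*3^(5/6)*c/4))*exp(-2^(2/3)*3^(1/3)*c/4) + 4/3


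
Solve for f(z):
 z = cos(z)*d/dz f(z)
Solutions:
 f(z) = C1 + Integral(z/cos(z), z)


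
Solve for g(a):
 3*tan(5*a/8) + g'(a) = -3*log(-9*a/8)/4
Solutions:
 g(a) = C1 - 3*a*log(-a)/4 - 3*a*log(3)/2 + 3*a/4 + 9*a*log(2)/4 + 24*log(cos(5*a/8))/5


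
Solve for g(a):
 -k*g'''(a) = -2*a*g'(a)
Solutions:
 g(a) = C1 + Integral(C2*airyai(2^(1/3)*a*(1/k)^(1/3)) + C3*airybi(2^(1/3)*a*(1/k)^(1/3)), a)


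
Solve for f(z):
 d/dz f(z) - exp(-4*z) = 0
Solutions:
 f(z) = C1 - exp(-4*z)/4


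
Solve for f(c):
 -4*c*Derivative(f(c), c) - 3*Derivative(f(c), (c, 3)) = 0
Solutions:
 f(c) = C1 + Integral(C2*airyai(-6^(2/3)*c/3) + C3*airybi(-6^(2/3)*c/3), c)


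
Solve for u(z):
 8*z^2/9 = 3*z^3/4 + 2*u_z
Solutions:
 u(z) = C1 - 3*z^4/32 + 4*z^3/27


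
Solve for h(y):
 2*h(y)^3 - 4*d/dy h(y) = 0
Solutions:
 h(y) = -sqrt(-1/(C1 + y))
 h(y) = sqrt(-1/(C1 + y))


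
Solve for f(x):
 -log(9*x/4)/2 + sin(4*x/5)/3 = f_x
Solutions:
 f(x) = C1 - x*log(x)/2 - x*log(3) + x/2 + x*log(2) - 5*cos(4*x/5)/12


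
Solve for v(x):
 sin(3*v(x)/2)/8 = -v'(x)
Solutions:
 x/8 + log(cos(3*v(x)/2) - 1)/3 - log(cos(3*v(x)/2) + 1)/3 = C1


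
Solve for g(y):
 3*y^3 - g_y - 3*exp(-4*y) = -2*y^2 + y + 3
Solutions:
 g(y) = C1 + 3*y^4/4 + 2*y^3/3 - y^2/2 - 3*y + 3*exp(-4*y)/4


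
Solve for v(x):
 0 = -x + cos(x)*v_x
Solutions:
 v(x) = C1 + Integral(x/cos(x), x)


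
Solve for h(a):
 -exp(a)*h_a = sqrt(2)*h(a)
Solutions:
 h(a) = C1*exp(sqrt(2)*exp(-a))


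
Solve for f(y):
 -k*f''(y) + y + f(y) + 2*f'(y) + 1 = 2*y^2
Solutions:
 f(y) = C1*exp(y*(1 - sqrt(k + 1))/k) + C2*exp(y*(sqrt(k + 1) + 1)/k) + 4*k + 2*y^2 - 9*y + 17


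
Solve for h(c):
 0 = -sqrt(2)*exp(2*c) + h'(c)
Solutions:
 h(c) = C1 + sqrt(2)*exp(2*c)/2


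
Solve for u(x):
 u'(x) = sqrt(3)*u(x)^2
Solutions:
 u(x) = -1/(C1 + sqrt(3)*x)


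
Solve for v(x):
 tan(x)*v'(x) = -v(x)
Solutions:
 v(x) = C1/sin(x)


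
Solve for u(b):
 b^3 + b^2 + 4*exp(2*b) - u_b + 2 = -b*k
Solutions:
 u(b) = C1 + b^4/4 + b^3/3 + b^2*k/2 + 2*b + 2*exp(2*b)


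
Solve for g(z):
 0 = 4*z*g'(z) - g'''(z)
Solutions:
 g(z) = C1 + Integral(C2*airyai(2^(2/3)*z) + C3*airybi(2^(2/3)*z), z)


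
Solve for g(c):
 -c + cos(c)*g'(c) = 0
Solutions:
 g(c) = C1 + Integral(c/cos(c), c)


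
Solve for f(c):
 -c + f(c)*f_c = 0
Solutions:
 f(c) = -sqrt(C1 + c^2)
 f(c) = sqrt(C1 + c^2)


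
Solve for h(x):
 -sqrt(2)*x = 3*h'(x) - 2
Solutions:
 h(x) = C1 - sqrt(2)*x^2/6 + 2*x/3


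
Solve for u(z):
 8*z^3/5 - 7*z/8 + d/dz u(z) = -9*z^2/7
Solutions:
 u(z) = C1 - 2*z^4/5 - 3*z^3/7 + 7*z^2/16


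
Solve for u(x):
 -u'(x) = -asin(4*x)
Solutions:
 u(x) = C1 + x*asin(4*x) + sqrt(1 - 16*x^2)/4


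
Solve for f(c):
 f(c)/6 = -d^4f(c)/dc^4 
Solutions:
 f(c) = (C1*sin(2^(1/4)*3^(3/4)*c/6) + C2*cos(2^(1/4)*3^(3/4)*c/6))*exp(-2^(1/4)*3^(3/4)*c/6) + (C3*sin(2^(1/4)*3^(3/4)*c/6) + C4*cos(2^(1/4)*3^(3/4)*c/6))*exp(2^(1/4)*3^(3/4)*c/6)


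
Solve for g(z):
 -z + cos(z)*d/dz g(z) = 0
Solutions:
 g(z) = C1 + Integral(z/cos(z), z)


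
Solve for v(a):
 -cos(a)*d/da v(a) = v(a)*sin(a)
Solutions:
 v(a) = C1*cos(a)


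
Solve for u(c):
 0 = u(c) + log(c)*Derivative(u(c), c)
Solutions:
 u(c) = C1*exp(-li(c))


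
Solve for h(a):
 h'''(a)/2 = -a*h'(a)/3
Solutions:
 h(a) = C1 + Integral(C2*airyai(-2^(1/3)*3^(2/3)*a/3) + C3*airybi(-2^(1/3)*3^(2/3)*a/3), a)


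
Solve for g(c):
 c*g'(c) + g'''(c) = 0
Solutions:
 g(c) = C1 + Integral(C2*airyai(-c) + C3*airybi(-c), c)


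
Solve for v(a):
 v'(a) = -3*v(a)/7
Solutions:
 v(a) = C1*exp(-3*a/7)


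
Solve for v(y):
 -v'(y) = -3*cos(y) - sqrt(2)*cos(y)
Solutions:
 v(y) = C1 + sqrt(2)*sin(y) + 3*sin(y)


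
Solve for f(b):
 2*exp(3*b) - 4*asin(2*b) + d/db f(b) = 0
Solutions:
 f(b) = C1 + 4*b*asin(2*b) + 2*sqrt(1 - 4*b^2) - 2*exp(3*b)/3


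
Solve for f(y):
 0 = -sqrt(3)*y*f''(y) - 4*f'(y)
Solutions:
 f(y) = C1 + C2*y^(1 - 4*sqrt(3)/3)


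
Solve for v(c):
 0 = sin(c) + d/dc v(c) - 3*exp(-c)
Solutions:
 v(c) = C1 + cos(c) - 3*exp(-c)


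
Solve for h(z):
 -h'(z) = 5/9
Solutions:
 h(z) = C1 - 5*z/9


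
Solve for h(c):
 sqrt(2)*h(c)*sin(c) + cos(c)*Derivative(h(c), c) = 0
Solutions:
 h(c) = C1*cos(c)^(sqrt(2))


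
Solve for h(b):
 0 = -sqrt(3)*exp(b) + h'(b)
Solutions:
 h(b) = C1 + sqrt(3)*exp(b)


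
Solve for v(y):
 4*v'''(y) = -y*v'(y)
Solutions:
 v(y) = C1 + Integral(C2*airyai(-2^(1/3)*y/2) + C3*airybi(-2^(1/3)*y/2), y)


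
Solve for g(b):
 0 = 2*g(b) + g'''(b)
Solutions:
 g(b) = C3*exp(-2^(1/3)*b) + (C1*sin(2^(1/3)*sqrt(3)*b/2) + C2*cos(2^(1/3)*sqrt(3)*b/2))*exp(2^(1/3)*b/2)


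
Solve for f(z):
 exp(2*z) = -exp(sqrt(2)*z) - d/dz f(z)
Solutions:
 f(z) = C1 - exp(2*z)/2 - sqrt(2)*exp(sqrt(2)*z)/2


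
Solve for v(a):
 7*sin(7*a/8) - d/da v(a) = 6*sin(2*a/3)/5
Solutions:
 v(a) = C1 + 9*cos(2*a/3)/5 - 8*cos(7*a/8)


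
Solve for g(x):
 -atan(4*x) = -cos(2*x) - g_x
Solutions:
 g(x) = C1 + x*atan(4*x) - log(16*x^2 + 1)/8 - sin(2*x)/2


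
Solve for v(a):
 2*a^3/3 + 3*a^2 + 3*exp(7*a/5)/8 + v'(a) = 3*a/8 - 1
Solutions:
 v(a) = C1 - a^4/6 - a^3 + 3*a^2/16 - a - 15*exp(7*a/5)/56


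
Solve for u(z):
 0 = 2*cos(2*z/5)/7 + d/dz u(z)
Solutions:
 u(z) = C1 - 5*sin(2*z/5)/7


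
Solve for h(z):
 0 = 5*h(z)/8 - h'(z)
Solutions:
 h(z) = C1*exp(5*z/8)


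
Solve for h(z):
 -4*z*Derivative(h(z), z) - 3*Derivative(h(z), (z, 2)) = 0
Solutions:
 h(z) = C1 + C2*erf(sqrt(6)*z/3)


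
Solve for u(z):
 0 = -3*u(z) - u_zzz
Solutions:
 u(z) = C3*exp(-3^(1/3)*z) + (C1*sin(3^(5/6)*z/2) + C2*cos(3^(5/6)*z/2))*exp(3^(1/3)*z/2)


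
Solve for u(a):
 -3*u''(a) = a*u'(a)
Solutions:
 u(a) = C1 + C2*erf(sqrt(6)*a/6)


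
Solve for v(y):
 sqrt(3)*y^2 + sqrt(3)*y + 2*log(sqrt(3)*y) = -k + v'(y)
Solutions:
 v(y) = C1 + k*y + sqrt(3)*y^3/3 + sqrt(3)*y^2/2 + 2*y*log(y) - 2*y + y*log(3)


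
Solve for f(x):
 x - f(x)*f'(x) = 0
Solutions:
 f(x) = -sqrt(C1 + x^2)
 f(x) = sqrt(C1 + x^2)


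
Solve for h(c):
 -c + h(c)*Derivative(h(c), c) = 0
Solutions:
 h(c) = -sqrt(C1 + c^2)
 h(c) = sqrt(C1 + c^2)


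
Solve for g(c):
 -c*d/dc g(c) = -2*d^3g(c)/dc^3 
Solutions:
 g(c) = C1 + Integral(C2*airyai(2^(2/3)*c/2) + C3*airybi(2^(2/3)*c/2), c)


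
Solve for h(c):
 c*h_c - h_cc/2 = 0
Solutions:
 h(c) = C1 + C2*erfi(c)


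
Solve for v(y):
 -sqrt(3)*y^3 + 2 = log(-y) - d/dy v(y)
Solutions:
 v(y) = C1 + sqrt(3)*y^4/4 + y*log(-y) - 3*y


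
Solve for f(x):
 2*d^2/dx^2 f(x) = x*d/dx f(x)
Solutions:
 f(x) = C1 + C2*erfi(x/2)


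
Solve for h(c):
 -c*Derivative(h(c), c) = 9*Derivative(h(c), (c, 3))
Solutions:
 h(c) = C1 + Integral(C2*airyai(-3^(1/3)*c/3) + C3*airybi(-3^(1/3)*c/3), c)


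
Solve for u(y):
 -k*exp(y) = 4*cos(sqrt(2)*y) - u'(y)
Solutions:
 u(y) = C1 + k*exp(y) + 2*sqrt(2)*sin(sqrt(2)*y)


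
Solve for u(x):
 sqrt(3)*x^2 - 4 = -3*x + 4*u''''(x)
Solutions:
 u(x) = C1 + C2*x + C3*x^2 + C4*x^3 + sqrt(3)*x^6/1440 + x^5/160 - x^4/24


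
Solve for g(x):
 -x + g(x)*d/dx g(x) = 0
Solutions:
 g(x) = -sqrt(C1 + x^2)
 g(x) = sqrt(C1 + x^2)


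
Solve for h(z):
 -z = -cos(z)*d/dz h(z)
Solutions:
 h(z) = C1 + Integral(z/cos(z), z)


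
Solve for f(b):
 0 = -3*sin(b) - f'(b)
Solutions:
 f(b) = C1 + 3*cos(b)


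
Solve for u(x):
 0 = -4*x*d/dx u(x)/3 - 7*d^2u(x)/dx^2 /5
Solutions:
 u(x) = C1 + C2*erf(sqrt(210)*x/21)


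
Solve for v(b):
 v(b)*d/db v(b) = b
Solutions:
 v(b) = -sqrt(C1 + b^2)
 v(b) = sqrt(C1 + b^2)


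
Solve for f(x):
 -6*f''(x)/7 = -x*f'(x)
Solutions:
 f(x) = C1 + C2*erfi(sqrt(21)*x/6)


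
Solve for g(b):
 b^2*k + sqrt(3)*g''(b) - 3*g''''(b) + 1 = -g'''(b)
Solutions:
 g(b) = C1 + C2*b + C3*exp(b*(1 - sqrt(1 + 12*sqrt(3)))/6) + C4*exp(b*(1 + sqrt(1 + 12*sqrt(3)))/6) - sqrt(3)*b^4*k/36 + b^3*k/9 + b^2*(-k - sqrt(3)*k/9 - sqrt(3)/6)


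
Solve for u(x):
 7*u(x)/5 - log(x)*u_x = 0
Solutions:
 u(x) = C1*exp(7*li(x)/5)


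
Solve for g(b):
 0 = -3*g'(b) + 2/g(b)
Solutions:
 g(b) = -sqrt(C1 + 12*b)/3
 g(b) = sqrt(C1 + 12*b)/3


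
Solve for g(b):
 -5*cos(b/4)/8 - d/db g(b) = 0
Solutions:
 g(b) = C1 - 5*sin(b/4)/2


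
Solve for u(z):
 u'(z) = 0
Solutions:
 u(z) = C1


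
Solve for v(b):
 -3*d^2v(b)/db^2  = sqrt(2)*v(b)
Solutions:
 v(b) = C1*sin(2^(1/4)*sqrt(3)*b/3) + C2*cos(2^(1/4)*sqrt(3)*b/3)


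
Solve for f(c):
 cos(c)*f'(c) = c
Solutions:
 f(c) = C1 + Integral(c/cos(c), c)


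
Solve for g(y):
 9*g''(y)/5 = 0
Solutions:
 g(y) = C1 + C2*y


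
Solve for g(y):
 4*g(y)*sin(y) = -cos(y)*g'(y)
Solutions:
 g(y) = C1*cos(y)^4


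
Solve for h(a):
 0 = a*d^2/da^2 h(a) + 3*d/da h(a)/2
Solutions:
 h(a) = C1 + C2/sqrt(a)


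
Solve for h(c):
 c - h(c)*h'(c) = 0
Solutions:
 h(c) = -sqrt(C1 + c^2)
 h(c) = sqrt(C1 + c^2)


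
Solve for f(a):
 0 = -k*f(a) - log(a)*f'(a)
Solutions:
 f(a) = C1*exp(-k*li(a))


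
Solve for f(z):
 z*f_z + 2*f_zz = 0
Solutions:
 f(z) = C1 + C2*erf(z/2)


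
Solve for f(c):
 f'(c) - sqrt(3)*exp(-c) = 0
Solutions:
 f(c) = C1 - sqrt(3)*exp(-c)


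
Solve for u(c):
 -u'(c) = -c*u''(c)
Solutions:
 u(c) = C1 + C2*c^2


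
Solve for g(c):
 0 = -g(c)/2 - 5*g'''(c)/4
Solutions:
 g(c) = C3*exp(-2^(1/3)*5^(2/3)*c/5) + (C1*sin(2^(1/3)*sqrt(3)*5^(2/3)*c/10) + C2*cos(2^(1/3)*sqrt(3)*5^(2/3)*c/10))*exp(2^(1/3)*5^(2/3)*c/10)


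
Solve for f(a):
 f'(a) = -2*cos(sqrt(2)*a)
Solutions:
 f(a) = C1 - sqrt(2)*sin(sqrt(2)*a)


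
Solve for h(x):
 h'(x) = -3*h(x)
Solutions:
 h(x) = C1*exp(-3*x)


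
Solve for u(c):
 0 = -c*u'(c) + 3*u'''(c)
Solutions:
 u(c) = C1 + Integral(C2*airyai(3^(2/3)*c/3) + C3*airybi(3^(2/3)*c/3), c)


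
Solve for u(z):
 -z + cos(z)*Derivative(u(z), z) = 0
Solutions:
 u(z) = C1 + Integral(z/cos(z), z)


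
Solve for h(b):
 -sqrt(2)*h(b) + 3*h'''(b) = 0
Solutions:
 h(b) = C3*exp(2^(1/6)*3^(2/3)*b/3) + (C1*sin(6^(1/6)*b/2) + C2*cos(6^(1/6)*b/2))*exp(-2^(1/6)*3^(2/3)*b/6)


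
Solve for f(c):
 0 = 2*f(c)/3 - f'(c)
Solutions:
 f(c) = C1*exp(2*c/3)


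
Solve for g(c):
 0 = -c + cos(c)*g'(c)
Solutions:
 g(c) = C1 + Integral(c/cos(c), c)


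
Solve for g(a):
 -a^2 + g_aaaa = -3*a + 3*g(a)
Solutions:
 g(a) = C1*exp(-3^(1/4)*a) + C2*exp(3^(1/4)*a) + C3*sin(3^(1/4)*a) + C4*cos(3^(1/4)*a) - a^2/3 + a


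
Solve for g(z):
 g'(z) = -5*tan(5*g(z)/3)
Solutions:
 g(z) = -3*asin(C1*exp(-25*z/3))/5 + 3*pi/5
 g(z) = 3*asin(C1*exp(-25*z/3))/5


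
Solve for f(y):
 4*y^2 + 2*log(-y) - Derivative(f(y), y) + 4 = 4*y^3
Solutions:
 f(y) = C1 - y^4 + 4*y^3/3 + 2*y*log(-y) + 2*y


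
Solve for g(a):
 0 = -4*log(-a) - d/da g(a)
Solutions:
 g(a) = C1 - 4*a*log(-a) + 4*a


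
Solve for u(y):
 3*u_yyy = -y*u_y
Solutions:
 u(y) = C1 + Integral(C2*airyai(-3^(2/3)*y/3) + C3*airybi(-3^(2/3)*y/3), y)


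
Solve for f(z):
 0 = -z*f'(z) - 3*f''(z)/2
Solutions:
 f(z) = C1 + C2*erf(sqrt(3)*z/3)


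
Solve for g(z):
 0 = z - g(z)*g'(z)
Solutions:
 g(z) = -sqrt(C1 + z^2)
 g(z) = sqrt(C1 + z^2)


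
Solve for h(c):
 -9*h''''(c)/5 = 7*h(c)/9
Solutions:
 h(c) = (C1*sin(sqrt(2)*35^(1/4)*c/6) + C2*cos(sqrt(2)*35^(1/4)*c/6))*exp(-sqrt(2)*35^(1/4)*c/6) + (C3*sin(sqrt(2)*35^(1/4)*c/6) + C4*cos(sqrt(2)*35^(1/4)*c/6))*exp(sqrt(2)*35^(1/4)*c/6)


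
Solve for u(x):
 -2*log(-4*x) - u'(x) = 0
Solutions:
 u(x) = C1 - 2*x*log(-x) + 2*x*(1 - 2*log(2))


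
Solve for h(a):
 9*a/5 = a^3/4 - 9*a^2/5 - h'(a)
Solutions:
 h(a) = C1 + a^4/16 - 3*a^3/5 - 9*a^2/10


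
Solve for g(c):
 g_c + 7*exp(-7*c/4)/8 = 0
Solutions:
 g(c) = C1 + exp(-7*c/4)/2


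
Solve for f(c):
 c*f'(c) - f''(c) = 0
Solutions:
 f(c) = C1 + C2*erfi(sqrt(2)*c/2)


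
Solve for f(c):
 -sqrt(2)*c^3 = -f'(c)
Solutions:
 f(c) = C1 + sqrt(2)*c^4/4


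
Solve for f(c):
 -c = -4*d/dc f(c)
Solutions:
 f(c) = C1 + c^2/8


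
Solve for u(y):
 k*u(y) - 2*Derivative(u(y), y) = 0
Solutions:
 u(y) = C1*exp(k*y/2)


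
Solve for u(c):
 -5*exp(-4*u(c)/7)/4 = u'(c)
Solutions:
 u(c) = 7*log(-I*(C1 - 5*c/7)^(1/4))
 u(c) = 7*log(I*(C1 - 5*c/7)^(1/4))
 u(c) = 7*log(-(C1 - 5*c/7)^(1/4))
 u(c) = 7*log(C1 - 5*c/7)/4


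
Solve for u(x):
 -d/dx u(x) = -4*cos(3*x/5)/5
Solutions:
 u(x) = C1 + 4*sin(3*x/5)/3


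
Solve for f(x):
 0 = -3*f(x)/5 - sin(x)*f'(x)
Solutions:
 f(x) = C1*(cos(x) + 1)^(3/10)/(cos(x) - 1)^(3/10)


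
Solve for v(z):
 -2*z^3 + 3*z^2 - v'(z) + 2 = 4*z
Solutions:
 v(z) = C1 - z^4/2 + z^3 - 2*z^2 + 2*z


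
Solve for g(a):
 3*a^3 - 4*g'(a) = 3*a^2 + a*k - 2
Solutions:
 g(a) = C1 + 3*a^4/16 - a^3/4 - a^2*k/8 + a/2


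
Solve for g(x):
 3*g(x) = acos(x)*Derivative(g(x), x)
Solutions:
 g(x) = C1*exp(3*Integral(1/acos(x), x))


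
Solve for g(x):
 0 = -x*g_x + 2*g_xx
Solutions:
 g(x) = C1 + C2*erfi(x/2)


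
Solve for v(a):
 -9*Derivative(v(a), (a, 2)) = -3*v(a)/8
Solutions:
 v(a) = C1*exp(-sqrt(6)*a/12) + C2*exp(sqrt(6)*a/12)


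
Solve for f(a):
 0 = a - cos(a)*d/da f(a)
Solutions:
 f(a) = C1 + Integral(a/cos(a), a)


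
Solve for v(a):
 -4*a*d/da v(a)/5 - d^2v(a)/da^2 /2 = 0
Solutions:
 v(a) = C1 + C2*erf(2*sqrt(5)*a/5)


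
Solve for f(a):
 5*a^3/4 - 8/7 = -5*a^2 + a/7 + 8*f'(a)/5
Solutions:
 f(a) = C1 + 25*a^4/128 + 25*a^3/24 - 5*a^2/112 - 5*a/7


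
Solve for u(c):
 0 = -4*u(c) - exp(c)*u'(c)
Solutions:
 u(c) = C1*exp(4*exp(-c))


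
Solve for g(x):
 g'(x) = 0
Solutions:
 g(x) = C1


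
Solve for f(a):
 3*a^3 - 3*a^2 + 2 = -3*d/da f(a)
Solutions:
 f(a) = C1 - a^4/4 + a^3/3 - 2*a/3


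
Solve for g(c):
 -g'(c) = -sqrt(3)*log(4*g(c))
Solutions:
 -sqrt(3)*Integral(1/(log(_y) + 2*log(2)), (_y, g(c)))/3 = C1 - c


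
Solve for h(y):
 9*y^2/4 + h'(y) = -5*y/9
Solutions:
 h(y) = C1 - 3*y^3/4 - 5*y^2/18


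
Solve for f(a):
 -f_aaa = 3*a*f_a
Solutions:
 f(a) = C1 + Integral(C2*airyai(-3^(1/3)*a) + C3*airybi(-3^(1/3)*a), a)


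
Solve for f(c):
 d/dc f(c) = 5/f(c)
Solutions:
 f(c) = -sqrt(C1 + 10*c)
 f(c) = sqrt(C1 + 10*c)


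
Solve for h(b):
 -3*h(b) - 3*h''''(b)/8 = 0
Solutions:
 h(b) = (C1*sin(2^(1/4)*b) + C2*cos(2^(1/4)*b))*exp(-2^(1/4)*b) + (C3*sin(2^(1/4)*b) + C4*cos(2^(1/4)*b))*exp(2^(1/4)*b)


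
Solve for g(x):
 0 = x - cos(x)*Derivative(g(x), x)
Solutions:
 g(x) = C1 + Integral(x/cos(x), x)


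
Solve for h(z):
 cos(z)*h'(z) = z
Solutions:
 h(z) = C1 + Integral(z/cos(z), z)


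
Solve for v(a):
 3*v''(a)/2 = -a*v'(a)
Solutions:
 v(a) = C1 + C2*erf(sqrt(3)*a/3)


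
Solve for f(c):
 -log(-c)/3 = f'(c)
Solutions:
 f(c) = C1 - c*log(-c)/3 + c/3


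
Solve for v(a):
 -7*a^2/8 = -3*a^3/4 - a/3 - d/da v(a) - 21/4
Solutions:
 v(a) = C1 - 3*a^4/16 + 7*a^3/24 - a^2/6 - 21*a/4


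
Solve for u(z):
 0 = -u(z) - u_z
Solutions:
 u(z) = C1*exp(-z)


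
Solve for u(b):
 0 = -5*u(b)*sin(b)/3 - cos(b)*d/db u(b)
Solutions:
 u(b) = C1*cos(b)^(5/3)


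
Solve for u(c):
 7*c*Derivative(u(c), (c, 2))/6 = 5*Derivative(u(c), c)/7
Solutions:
 u(c) = C1 + C2*c^(79/49)


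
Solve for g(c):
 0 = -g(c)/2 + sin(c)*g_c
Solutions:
 g(c) = C1*(cos(c) - 1)^(1/4)/(cos(c) + 1)^(1/4)


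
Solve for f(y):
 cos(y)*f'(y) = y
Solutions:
 f(y) = C1 + Integral(y/cos(y), y)


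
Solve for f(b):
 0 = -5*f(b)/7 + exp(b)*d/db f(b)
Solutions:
 f(b) = C1*exp(-5*exp(-b)/7)


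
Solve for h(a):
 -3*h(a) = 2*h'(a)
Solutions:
 h(a) = C1*exp(-3*a/2)


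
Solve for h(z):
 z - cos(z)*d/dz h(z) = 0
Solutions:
 h(z) = C1 + Integral(z/cos(z), z)


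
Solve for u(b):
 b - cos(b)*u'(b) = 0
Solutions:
 u(b) = C1 + Integral(b/cos(b), b)


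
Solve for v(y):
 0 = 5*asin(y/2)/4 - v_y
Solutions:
 v(y) = C1 + 5*y*asin(y/2)/4 + 5*sqrt(4 - y^2)/4


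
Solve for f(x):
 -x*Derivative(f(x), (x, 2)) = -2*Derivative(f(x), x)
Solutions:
 f(x) = C1 + C2*x^3


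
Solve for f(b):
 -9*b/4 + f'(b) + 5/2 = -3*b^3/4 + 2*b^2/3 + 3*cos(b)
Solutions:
 f(b) = C1 - 3*b^4/16 + 2*b^3/9 + 9*b^2/8 - 5*b/2 + 3*sin(b)


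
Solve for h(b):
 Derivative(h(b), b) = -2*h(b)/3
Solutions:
 h(b) = C1*exp(-2*b/3)


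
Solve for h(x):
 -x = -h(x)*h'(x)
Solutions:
 h(x) = -sqrt(C1 + x^2)
 h(x) = sqrt(C1 + x^2)


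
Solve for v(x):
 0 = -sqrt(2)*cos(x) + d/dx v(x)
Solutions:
 v(x) = C1 + sqrt(2)*sin(x)


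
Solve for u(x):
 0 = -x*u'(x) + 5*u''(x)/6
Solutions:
 u(x) = C1 + C2*erfi(sqrt(15)*x/5)


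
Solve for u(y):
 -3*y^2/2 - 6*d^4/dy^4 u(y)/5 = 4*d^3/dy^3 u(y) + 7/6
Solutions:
 u(y) = C1 + C2*y + C3*y^2 + C4*exp(-10*y/3) - y^5/160 + 3*y^4/320 - 431*y^3/7200


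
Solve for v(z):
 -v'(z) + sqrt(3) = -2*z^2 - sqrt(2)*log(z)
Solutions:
 v(z) = C1 + 2*z^3/3 + sqrt(2)*z*log(z) - sqrt(2)*z + sqrt(3)*z


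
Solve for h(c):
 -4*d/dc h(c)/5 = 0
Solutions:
 h(c) = C1


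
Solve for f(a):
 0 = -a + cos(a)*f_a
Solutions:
 f(a) = C1 + Integral(a/cos(a), a)


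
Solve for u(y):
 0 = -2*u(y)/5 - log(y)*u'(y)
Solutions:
 u(y) = C1*exp(-2*li(y)/5)


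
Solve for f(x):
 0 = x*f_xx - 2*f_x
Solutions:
 f(x) = C1 + C2*x^3


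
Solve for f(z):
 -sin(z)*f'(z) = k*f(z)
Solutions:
 f(z) = C1*exp(k*(-log(cos(z) - 1) + log(cos(z) + 1))/2)


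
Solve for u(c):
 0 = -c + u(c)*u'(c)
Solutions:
 u(c) = -sqrt(C1 + c^2)
 u(c) = sqrt(C1 + c^2)


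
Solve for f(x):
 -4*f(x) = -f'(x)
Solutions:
 f(x) = C1*exp(4*x)


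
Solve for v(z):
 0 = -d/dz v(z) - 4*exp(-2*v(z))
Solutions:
 v(z) = log(-sqrt(C1 - 8*z))
 v(z) = log(C1 - 8*z)/2


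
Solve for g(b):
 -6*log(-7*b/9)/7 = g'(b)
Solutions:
 g(b) = C1 - 6*b*log(-b)/7 + 6*b*(-log(7) + 1 + 2*log(3))/7


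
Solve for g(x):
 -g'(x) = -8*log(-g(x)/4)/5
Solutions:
 -5*Integral(1/(log(-_y) - 2*log(2)), (_y, g(x)))/8 = C1 - x


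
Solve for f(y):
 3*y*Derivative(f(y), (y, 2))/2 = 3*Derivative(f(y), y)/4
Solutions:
 f(y) = C1 + C2*y^(3/2)


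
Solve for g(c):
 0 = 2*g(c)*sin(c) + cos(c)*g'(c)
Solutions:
 g(c) = C1*cos(c)^2


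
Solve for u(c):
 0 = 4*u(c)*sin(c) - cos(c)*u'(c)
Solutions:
 u(c) = C1/cos(c)^4


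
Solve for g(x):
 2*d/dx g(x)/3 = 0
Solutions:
 g(x) = C1


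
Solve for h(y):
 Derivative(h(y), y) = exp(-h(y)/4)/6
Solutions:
 h(y) = 4*log(C1 + y/24)


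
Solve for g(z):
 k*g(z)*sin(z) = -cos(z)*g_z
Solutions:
 g(z) = C1*exp(k*log(cos(z)))


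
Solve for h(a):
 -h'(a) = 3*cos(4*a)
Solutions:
 h(a) = C1 - 3*sin(4*a)/4


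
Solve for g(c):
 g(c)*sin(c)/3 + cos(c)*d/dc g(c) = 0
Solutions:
 g(c) = C1*cos(c)^(1/3)


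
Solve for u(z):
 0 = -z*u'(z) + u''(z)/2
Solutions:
 u(z) = C1 + C2*erfi(z)


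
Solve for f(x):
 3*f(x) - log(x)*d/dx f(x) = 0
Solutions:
 f(x) = C1*exp(3*li(x))


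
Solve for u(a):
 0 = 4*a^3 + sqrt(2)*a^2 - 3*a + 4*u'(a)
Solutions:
 u(a) = C1 - a^4/4 - sqrt(2)*a^3/12 + 3*a^2/8


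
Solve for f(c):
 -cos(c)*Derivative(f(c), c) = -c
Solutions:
 f(c) = C1 + Integral(c/cos(c), c)


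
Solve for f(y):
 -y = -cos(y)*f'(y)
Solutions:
 f(y) = C1 + Integral(y/cos(y), y)


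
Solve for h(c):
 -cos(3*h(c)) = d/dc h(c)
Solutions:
 h(c) = -asin((C1 + exp(6*c))/(C1 - exp(6*c)))/3 + pi/3
 h(c) = asin((C1 + exp(6*c))/(C1 - exp(6*c)))/3


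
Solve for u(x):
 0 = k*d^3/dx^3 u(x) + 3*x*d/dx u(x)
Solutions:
 u(x) = C1 + Integral(C2*airyai(3^(1/3)*x*(-1/k)^(1/3)) + C3*airybi(3^(1/3)*x*(-1/k)^(1/3)), x)


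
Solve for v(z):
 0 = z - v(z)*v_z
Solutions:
 v(z) = -sqrt(C1 + z^2)
 v(z) = sqrt(C1 + z^2)


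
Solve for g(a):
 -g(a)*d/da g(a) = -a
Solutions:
 g(a) = -sqrt(C1 + a^2)
 g(a) = sqrt(C1 + a^2)


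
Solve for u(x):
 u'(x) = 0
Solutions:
 u(x) = C1


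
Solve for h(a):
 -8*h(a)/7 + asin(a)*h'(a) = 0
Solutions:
 h(a) = C1*exp(8*Integral(1/asin(a), a)/7)


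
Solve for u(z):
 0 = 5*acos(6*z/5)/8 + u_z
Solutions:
 u(z) = C1 - 5*z*acos(6*z/5)/8 + 5*sqrt(25 - 36*z^2)/48


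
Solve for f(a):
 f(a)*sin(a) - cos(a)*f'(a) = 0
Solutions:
 f(a) = C1/cos(a)


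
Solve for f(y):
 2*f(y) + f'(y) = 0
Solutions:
 f(y) = C1*exp(-2*y)


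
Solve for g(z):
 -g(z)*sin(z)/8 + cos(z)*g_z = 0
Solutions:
 g(z) = C1/cos(z)^(1/8)


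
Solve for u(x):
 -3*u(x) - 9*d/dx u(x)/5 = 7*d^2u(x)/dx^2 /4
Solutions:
 u(x) = (C1*sin(4*sqrt(111)*x/35) + C2*cos(4*sqrt(111)*x/35))*exp(-18*x/35)


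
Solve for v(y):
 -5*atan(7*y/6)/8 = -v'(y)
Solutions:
 v(y) = C1 + 5*y*atan(7*y/6)/8 - 15*log(49*y^2 + 36)/56


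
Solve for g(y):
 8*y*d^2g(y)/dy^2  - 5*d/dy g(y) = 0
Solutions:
 g(y) = C1 + C2*y^(13/8)


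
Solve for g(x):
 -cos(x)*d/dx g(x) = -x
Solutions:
 g(x) = C1 + Integral(x/cos(x), x)


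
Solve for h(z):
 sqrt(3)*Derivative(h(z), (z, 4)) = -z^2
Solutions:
 h(z) = C1 + C2*z + C3*z^2 + C4*z^3 - sqrt(3)*z^6/1080


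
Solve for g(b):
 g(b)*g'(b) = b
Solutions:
 g(b) = -sqrt(C1 + b^2)
 g(b) = sqrt(C1 + b^2)


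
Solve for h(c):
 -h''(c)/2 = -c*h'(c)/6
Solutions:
 h(c) = C1 + C2*erfi(sqrt(6)*c/6)


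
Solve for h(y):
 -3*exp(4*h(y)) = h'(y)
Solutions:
 h(y) = log(-I*(1/(C1 + 12*y))^(1/4))
 h(y) = log(I*(1/(C1 + 12*y))^(1/4))
 h(y) = log(-(1/(C1 + 12*y))^(1/4))
 h(y) = log(1/(C1 + 12*y))/4


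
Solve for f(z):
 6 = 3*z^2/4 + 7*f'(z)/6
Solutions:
 f(z) = C1 - 3*z^3/14 + 36*z/7


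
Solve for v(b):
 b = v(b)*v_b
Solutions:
 v(b) = -sqrt(C1 + b^2)
 v(b) = sqrt(C1 + b^2)


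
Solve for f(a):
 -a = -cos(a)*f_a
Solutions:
 f(a) = C1 + Integral(a/cos(a), a)


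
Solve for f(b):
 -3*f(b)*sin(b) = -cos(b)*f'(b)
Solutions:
 f(b) = C1/cos(b)^3


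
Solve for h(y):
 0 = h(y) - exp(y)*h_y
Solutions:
 h(y) = C1*exp(-exp(-y))


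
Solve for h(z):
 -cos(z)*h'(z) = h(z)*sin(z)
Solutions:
 h(z) = C1*cos(z)


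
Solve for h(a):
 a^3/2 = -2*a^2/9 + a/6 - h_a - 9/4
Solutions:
 h(a) = C1 - a^4/8 - 2*a^3/27 + a^2/12 - 9*a/4


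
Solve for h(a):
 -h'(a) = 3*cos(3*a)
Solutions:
 h(a) = C1 - sin(3*a)


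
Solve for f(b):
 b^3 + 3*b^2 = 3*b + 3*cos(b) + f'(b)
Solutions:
 f(b) = C1 + b^4/4 + b^3 - 3*b^2/2 - 3*sin(b)


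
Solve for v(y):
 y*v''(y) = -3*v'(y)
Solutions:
 v(y) = C1 + C2/y^2


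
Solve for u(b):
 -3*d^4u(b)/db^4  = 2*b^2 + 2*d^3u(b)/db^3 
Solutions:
 u(b) = C1 + C2*b + C3*b^2 + C4*exp(-2*b/3) - b^5/60 + b^4/8 - 3*b^3/4


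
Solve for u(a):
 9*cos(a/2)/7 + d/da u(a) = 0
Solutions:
 u(a) = C1 - 18*sin(a/2)/7


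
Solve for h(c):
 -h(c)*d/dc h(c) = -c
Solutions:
 h(c) = -sqrt(C1 + c^2)
 h(c) = sqrt(C1 + c^2)


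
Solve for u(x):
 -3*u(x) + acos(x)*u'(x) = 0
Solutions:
 u(x) = C1*exp(3*Integral(1/acos(x), x))


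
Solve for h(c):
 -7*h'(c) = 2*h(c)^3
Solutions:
 h(c) = -sqrt(14)*sqrt(-1/(C1 - 2*c))/2
 h(c) = sqrt(14)*sqrt(-1/(C1 - 2*c))/2


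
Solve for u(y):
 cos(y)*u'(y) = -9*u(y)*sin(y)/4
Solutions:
 u(y) = C1*cos(y)^(9/4)


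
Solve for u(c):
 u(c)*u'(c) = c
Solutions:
 u(c) = -sqrt(C1 + c^2)
 u(c) = sqrt(C1 + c^2)


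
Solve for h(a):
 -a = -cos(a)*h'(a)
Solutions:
 h(a) = C1 + Integral(a/cos(a), a)


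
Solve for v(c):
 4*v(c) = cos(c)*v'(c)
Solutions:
 v(c) = C1*(sin(c)^2 + 2*sin(c) + 1)/(sin(c)^2 - 2*sin(c) + 1)


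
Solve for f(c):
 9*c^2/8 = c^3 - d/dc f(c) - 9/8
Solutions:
 f(c) = C1 + c^4/4 - 3*c^3/8 - 9*c/8


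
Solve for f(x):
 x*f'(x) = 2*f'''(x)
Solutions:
 f(x) = C1 + Integral(C2*airyai(2^(2/3)*x/2) + C3*airybi(2^(2/3)*x/2), x)


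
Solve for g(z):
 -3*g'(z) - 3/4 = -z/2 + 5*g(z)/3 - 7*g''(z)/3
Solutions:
 g(z) = C1*exp(z*(9 - sqrt(221))/14) + C2*exp(z*(9 + sqrt(221))/14) + 3*z/10 - 99/100


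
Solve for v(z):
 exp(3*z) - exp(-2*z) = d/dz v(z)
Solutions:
 v(z) = C1 + exp(3*z)/3 + exp(-2*z)/2


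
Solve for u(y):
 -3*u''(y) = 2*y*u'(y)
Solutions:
 u(y) = C1 + C2*erf(sqrt(3)*y/3)


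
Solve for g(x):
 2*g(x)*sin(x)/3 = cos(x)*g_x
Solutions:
 g(x) = C1/cos(x)^(2/3)


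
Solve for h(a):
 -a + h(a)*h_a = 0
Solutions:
 h(a) = -sqrt(C1 + a^2)
 h(a) = sqrt(C1 + a^2)


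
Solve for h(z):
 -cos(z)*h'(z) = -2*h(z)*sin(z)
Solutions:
 h(z) = C1/cos(z)^2


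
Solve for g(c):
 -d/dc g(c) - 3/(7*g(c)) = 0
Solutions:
 g(c) = -sqrt(C1 - 42*c)/7
 g(c) = sqrt(C1 - 42*c)/7


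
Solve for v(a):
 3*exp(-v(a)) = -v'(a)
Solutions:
 v(a) = log(C1 - 3*a)


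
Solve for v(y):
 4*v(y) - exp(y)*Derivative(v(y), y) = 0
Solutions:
 v(y) = C1*exp(-4*exp(-y))


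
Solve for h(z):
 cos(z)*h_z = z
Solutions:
 h(z) = C1 + Integral(z/cos(z), z)
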